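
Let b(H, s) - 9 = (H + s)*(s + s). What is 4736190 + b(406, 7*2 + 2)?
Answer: 4749703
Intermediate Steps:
b(H, s) = 9 + 2*s*(H + s) (b(H, s) = 9 + (H + s)*(s + s) = 9 + (H + s)*(2*s) = 9 + 2*s*(H + s))
4736190 + b(406, 7*2 + 2) = 4736190 + (9 + 2*(7*2 + 2)² + 2*406*(7*2 + 2)) = 4736190 + (9 + 2*(14 + 2)² + 2*406*(14 + 2)) = 4736190 + (9 + 2*16² + 2*406*16) = 4736190 + (9 + 2*256 + 12992) = 4736190 + (9 + 512 + 12992) = 4736190 + 13513 = 4749703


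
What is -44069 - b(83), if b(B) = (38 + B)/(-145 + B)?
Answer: -2732157/62 ≈ -44067.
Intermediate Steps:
b(B) = (38 + B)/(-145 + B)
-44069 - b(83) = -44069 - (38 + 83)/(-145 + 83) = -44069 - 121/(-62) = -44069 - (-1)*121/62 = -44069 - 1*(-121/62) = -44069 + 121/62 = -2732157/62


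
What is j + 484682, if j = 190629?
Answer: 675311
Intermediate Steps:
j + 484682 = 190629 + 484682 = 675311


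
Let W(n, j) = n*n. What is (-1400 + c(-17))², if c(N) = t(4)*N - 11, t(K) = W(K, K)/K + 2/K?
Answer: 8850625/4 ≈ 2.2127e+6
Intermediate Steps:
W(n, j) = n²
t(K) = K + 2/K (t(K) = K²/K + 2/K = K + 2/K)
c(N) = -11 + 9*N/2 (c(N) = (4 + 2/4)*N - 11 = (4 + 2*(¼))*N - 11 = (4 + ½)*N - 11 = 9*N/2 - 11 = -11 + 9*N/2)
(-1400 + c(-17))² = (-1400 + (-11 + (9/2)*(-17)))² = (-1400 + (-11 - 153/2))² = (-1400 - 175/2)² = (-2975/2)² = 8850625/4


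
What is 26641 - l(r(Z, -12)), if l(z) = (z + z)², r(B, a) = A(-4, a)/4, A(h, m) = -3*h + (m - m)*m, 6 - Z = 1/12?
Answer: 26605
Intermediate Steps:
Z = 71/12 (Z = 6 - 1/12 = 71/12 ≈ 5.9167)
A(h, m) = -3*h (A(h, m) = -3*h + 0*m = -3*h + 0 = -3*h)
r(B, a) = 3 (r(B, a) = -3*(-4)/4 = 12*(¼) = 3)
l(z) = 4*z² (l(z) = (2*z)² = 4*z²)
26641 - l(r(Z, -12)) = 26641 - 4*3² = 26641 - 4*9 = 26641 - 1*36 = 26641 - 36 = 26605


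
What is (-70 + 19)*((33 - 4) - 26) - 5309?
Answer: -5462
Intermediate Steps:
(-70 + 19)*((33 - 4) - 26) - 5309 = -51*(29 - 26) - 5309 = -51*3 - 5309 = -153 - 5309 = -5462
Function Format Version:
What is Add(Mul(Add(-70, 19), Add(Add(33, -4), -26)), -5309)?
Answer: -5462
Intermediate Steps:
Add(Mul(Add(-70, 19), Add(Add(33, -4), -26)), -5309) = Add(Mul(-51, Add(29, -26)), -5309) = Add(Mul(-51, 3), -5309) = Add(-153, -5309) = -5462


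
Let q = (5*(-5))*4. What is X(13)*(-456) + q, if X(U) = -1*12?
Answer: 5372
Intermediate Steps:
q = -100 (q = -25*4 = -100)
X(U) = -12
X(13)*(-456) + q = -12*(-456) - 100 = 5472 - 100 = 5372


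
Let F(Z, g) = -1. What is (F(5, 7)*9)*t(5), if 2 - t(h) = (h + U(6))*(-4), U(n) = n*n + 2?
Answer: -1566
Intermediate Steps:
U(n) = 2 + n² (U(n) = n² + 2 = 2 + n²)
t(h) = 154 + 4*h (t(h) = 2 - (h + (2 + 6²))*(-4) = 2 - (h + (2 + 36))*(-4) = 2 - (h + 38)*(-4) = 2 - (38 + h)*(-4) = 2 - (-152 - 4*h) = 2 + (152 + 4*h) = 154 + 4*h)
(F(5, 7)*9)*t(5) = (-1*9)*(154 + 4*5) = -9*(154 + 20) = -9*174 = -1566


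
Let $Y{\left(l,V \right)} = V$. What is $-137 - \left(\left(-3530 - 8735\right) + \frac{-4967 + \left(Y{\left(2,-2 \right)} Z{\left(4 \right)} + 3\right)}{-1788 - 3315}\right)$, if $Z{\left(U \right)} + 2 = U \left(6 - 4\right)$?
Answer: $\frac{61884208}{5103} \approx 12127.0$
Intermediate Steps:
$Z{\left(U \right)} = -2 + 2 U$ ($Z{\left(U \right)} = -2 + U \left(6 - 4\right) = -2 + U 2 = -2 + 2 U$)
$-137 - \left(\left(-3530 - 8735\right) + \frac{-4967 + \left(Y{\left(2,-2 \right)} Z{\left(4 \right)} + 3\right)}{-1788 - 3315}\right) = -137 - \left(\left(-3530 - 8735\right) + \frac{-4967 + \left(- 2 \left(-2 + 2 \cdot 4\right) + 3\right)}{-1788 - 3315}\right) = -137 - \left(-12265 + \frac{-4967 + \left(- 2 \left(-2 + 8\right) + 3\right)}{-5103}\right) = -137 - \left(-12265 + \left(-4967 + \left(\left(-2\right) 6 + 3\right)\right) \left(- \frac{1}{5103}\right)\right) = -137 - \left(-12265 + \left(-4967 + \left(-12 + 3\right)\right) \left(- \frac{1}{5103}\right)\right) = -137 - \left(-12265 + \left(-4967 - 9\right) \left(- \frac{1}{5103}\right)\right) = -137 - \left(-12265 - - \frac{4976}{5103}\right) = -137 - \left(-12265 + \frac{4976}{5103}\right) = -137 - - \frac{62583319}{5103} = -137 + \frac{62583319}{5103} = \frac{61884208}{5103}$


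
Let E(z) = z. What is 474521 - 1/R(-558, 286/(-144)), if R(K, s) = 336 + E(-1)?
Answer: 158964534/335 ≈ 4.7452e+5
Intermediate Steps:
R(K, s) = 335 (R(K, s) = 336 - 1 = 335)
474521 - 1/R(-558, 286/(-144)) = 474521 - 1/335 = 158964534/335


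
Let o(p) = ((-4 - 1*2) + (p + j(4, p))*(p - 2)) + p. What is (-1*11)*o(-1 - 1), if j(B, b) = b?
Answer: -88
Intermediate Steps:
o(p) = -6 + p + 2*p*(-2 + p) (o(p) = ((-4 - 1*2) + (p + p)*(p - 2)) + p = ((-4 - 2) + (2*p)*(-2 + p)) + p = (-6 + 2*p*(-2 + p)) + p = -6 + p + 2*p*(-2 + p))
(-1*11)*o(-1 - 1) = (-1*11)*(-6 - 3*(-1 - 1) + 2*(-1 - 1)²) = -11*(-6 - 3*(-2) + 2*(-2)²) = -11*(-6 + 6 + 2*4) = -11*(-6 + 6 + 8) = -11*8 = -88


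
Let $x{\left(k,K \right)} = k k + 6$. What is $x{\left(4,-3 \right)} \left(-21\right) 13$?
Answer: $-6006$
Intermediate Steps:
$x{\left(k,K \right)} = 6 + k^{2}$ ($x{\left(k,K \right)} = k^{2} + 6 = 6 + k^{2}$)
$x{\left(4,-3 \right)} \left(-21\right) 13 = \left(6 + 4^{2}\right) \left(-21\right) 13 = \left(6 + 16\right) \left(-21\right) 13 = 22 \left(-21\right) 13 = \left(-462\right) 13 = -6006$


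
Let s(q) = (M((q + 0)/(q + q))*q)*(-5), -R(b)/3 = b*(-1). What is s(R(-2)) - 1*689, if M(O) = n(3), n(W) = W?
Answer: -599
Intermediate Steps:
M(O) = 3
R(b) = 3*b (R(b) = -3*b*(-1) = -(-3)*b = 3*b)
s(q) = -15*q (s(q) = (3*q)*(-5) = -15*q)
s(R(-2)) - 1*689 = -45*(-2) - 1*689 = -15*(-6) - 689 = 90 - 689 = -599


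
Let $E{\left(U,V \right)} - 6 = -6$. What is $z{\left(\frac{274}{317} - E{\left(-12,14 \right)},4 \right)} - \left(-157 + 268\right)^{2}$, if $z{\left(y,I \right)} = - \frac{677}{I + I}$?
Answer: $- \frac{99245}{8} \approx -12406.0$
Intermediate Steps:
$E{\left(U,V \right)} = 0$ ($E{\left(U,V \right)} = 6 - 6 = 0$)
$z{\left(y,I \right)} = - \frac{677}{2 I}$
$z{\left(\frac{274}{317} - E{\left(-12,14 \right)},4 \right)} - \left(-157 + 268\right)^{2} = - \frac{677}{2 \cdot 4} - \left(-157 + 268\right)^{2} = \left(- \frac{677}{2}\right) \frac{1}{4} - 111^{2} = - \frac{677}{8} - 12321 = - \frac{99245}{8}$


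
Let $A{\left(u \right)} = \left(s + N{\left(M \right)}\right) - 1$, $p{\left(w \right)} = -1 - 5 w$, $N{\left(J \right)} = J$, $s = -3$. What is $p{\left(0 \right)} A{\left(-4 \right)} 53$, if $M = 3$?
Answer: $53$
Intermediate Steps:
$A{\left(u \right)} = -1$ ($A{\left(u \right)} = \left(-3 + 3\right) - 1 = 0 - 1 = -1$)
$p{\left(0 \right)} A{\left(-4 \right)} 53 = \left(-1 - 0\right) \left(-1\right) 53 = \left(-1 + 0\right) \left(-1\right) 53 = \left(-1\right) \left(-1\right) 53 = 1 \cdot 53 = 53$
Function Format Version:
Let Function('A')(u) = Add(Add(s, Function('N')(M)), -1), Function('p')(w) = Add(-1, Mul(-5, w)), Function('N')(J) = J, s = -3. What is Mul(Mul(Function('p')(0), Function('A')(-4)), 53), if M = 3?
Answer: 53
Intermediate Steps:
Function('A')(u) = -1 (Function('A')(u) = Add(Add(-3, 3), -1) = Add(0, -1) = -1)
Mul(Mul(Function('p')(0), Function('A')(-4)), 53) = Mul(Mul(Add(-1, Mul(-5, 0)), -1), 53) = Mul(Mul(Add(-1, 0), -1), 53) = Mul(Mul(-1, -1), 53) = Mul(1, 53) = 53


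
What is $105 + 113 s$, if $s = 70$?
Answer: $8015$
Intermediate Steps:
$105 + 113 s = 105 + 113 \cdot 70 = 105 + 7910 = 8015$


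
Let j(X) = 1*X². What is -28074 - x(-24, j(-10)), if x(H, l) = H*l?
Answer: -25674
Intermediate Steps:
j(X) = X²
-28074 - x(-24, j(-10)) = -28074 - (-24)*(-10)² = -28074 - (-24)*100 = -28074 - 1*(-2400) = -28074 + 2400 = -25674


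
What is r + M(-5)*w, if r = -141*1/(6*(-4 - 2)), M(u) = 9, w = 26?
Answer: 2855/12 ≈ 237.92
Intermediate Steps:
r = 47/12 (r = -141/(6*(-6)) = -141/(-36) = -141*(-1/36) = 47/12 ≈ 3.9167)
r + M(-5)*w = 47/12 + 9*26 = 47/12 + 234 = 2855/12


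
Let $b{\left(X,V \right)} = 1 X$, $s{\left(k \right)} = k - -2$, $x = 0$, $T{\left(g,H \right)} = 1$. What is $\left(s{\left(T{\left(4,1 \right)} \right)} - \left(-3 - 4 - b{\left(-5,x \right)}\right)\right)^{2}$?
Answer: $25$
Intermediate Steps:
$s{\left(k \right)} = 2 + k$ ($s{\left(k \right)} = k + 2 = 2 + k$)
$b{\left(X,V \right)} = X$
$\left(s{\left(T{\left(4,1 \right)} \right)} - \left(-3 - 4 - b{\left(-5,x \right)}\right)\right)^{2} = \left(\left(2 + 1\right) - \left(2 - 4\right)\right)^{2} = \left(3 - -2\right)^{2} = \left(3 + \left(-5 + 7\right)\right)^{2} = \left(3 + 2\right)^{2} = 5^{2} = 25$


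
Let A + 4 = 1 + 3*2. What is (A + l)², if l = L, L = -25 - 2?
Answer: 576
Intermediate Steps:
L = -27
l = -27
A = 3 (A = -4 + (1 + 3*2) = -4 + (1 + 6) = -4 + 7 = 3)
(A + l)² = (3 - 27)² = (-24)² = 576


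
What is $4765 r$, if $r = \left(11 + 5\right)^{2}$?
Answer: $1219840$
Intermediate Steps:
$r = 256$ ($r = 16^{2} = 256$)
$4765 r = 4765 \cdot 256 = 1219840$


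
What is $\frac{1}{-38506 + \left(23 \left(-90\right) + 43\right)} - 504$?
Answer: $- \frac{20428633}{40533} \approx -504.0$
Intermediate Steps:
$\frac{1}{-38506 + \left(23 \left(-90\right) + 43\right)} - 504 = \frac{1}{-38506 + \left(-2070 + 43\right)} - 504 = \frac{1}{-38506 - 2027} - 504 = \frac{1}{-40533} - 504 = - \frac{1}{40533} - 504 = - \frac{20428633}{40533}$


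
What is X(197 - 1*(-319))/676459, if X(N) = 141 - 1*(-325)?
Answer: 466/676459 ≈ 0.00068888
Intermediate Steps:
X(N) = 466 (X(N) = 141 + 325 = 466)
X(197 - 1*(-319))/676459 = 466/676459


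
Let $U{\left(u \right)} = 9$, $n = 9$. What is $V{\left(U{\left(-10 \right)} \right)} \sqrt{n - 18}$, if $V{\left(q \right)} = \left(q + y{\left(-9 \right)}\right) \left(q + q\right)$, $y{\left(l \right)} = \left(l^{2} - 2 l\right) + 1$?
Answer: $5886 i \approx 5886.0 i$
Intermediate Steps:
$y{\left(l \right)} = 1 + l^{2} - 2 l$
$V{\left(q \right)} = 2 q \left(100 + q\right)$ ($V{\left(q \right)} = \left(q + \left(1 + \left(-9\right)^{2} - -18\right)\right) \left(q + q\right) = \left(q + \left(1 + 81 + 18\right)\right) 2 q = \left(q + 100\right) 2 q = \left(100 + q\right) 2 q = 2 q \left(100 + q\right)$)
$V{\left(U{\left(-10 \right)} \right)} \sqrt{n - 18} = 2 \cdot 9 \left(100 + 9\right) \sqrt{9 - 18} = 2 \cdot 9 \cdot 109 \sqrt{-9} = 1962 \cdot 3 i = 5886 i$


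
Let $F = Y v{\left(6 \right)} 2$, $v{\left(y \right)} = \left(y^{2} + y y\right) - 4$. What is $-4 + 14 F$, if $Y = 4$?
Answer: $7612$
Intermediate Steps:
$v{\left(y \right)} = -4 + 2 y^{2}$ ($v{\left(y \right)} = \left(y^{2} + y^{2}\right) - 4 = 2 y^{2} - 4 = -4 + 2 y^{2}$)
$F = 544$ ($F = 4 \left(-4 + 2 \cdot 6^{2}\right) 2 = 4 \left(-4 + 2 \cdot 36\right) 2 = 4 \left(-4 + 72\right) 2 = 4 \cdot 68 \cdot 2 = 272 \cdot 2 = 544$)
$-4 + 14 F = -4 + 14 \cdot 544 = -4 + 7616 = 7612$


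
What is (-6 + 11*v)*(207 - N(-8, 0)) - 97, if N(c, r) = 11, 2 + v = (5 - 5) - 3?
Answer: -12053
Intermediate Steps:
v = -5 (v = -2 + ((5 - 5) - 3) = -2 + (0 - 3) = -2 - 3 = -5)
(-6 + 11*v)*(207 - N(-8, 0)) - 97 = (-6 + 11*(-5))*(207 - 1*11) - 97 = (-6 - 55)*(207 - 11) - 97 = -61*196 - 97 = -11956 - 97 = -12053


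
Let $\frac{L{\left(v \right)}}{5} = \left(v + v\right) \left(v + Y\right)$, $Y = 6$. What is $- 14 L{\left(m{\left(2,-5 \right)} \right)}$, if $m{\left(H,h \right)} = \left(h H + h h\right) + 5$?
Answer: $-72800$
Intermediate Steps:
$m{\left(H,h \right)} = 5 + h^{2} + H h$ ($m{\left(H,h \right)} = \left(H h + h^{2}\right) + 5 = \left(h^{2} + H h\right) + 5 = 5 + h^{2} + H h$)
$L{\left(v \right)} = 10 v \left(6 + v\right)$ ($L{\left(v \right)} = 5 \left(v + v\right) \left(v + 6\right) = 5 \cdot 2 v \left(6 + v\right) = 10 v \left(6 + v\right)$)
$- 14 L{\left(m{\left(2,-5 \right)} \right)} = - 14 \cdot 10 \left(5 + \left(-5\right)^{2} + 2 \left(-5\right)\right) \left(6 + \left(5 + \left(-5\right)^{2} + 2 \left(-5\right)\right)\right) = - 14 \cdot 10 \left(5 + 25 - 10\right) \left(6 + \left(5 + 25 - 10\right)\right) = - 14 \cdot 10 \cdot 20 \left(6 + 20\right) = - 14 \cdot 10 \cdot 20 \cdot 26 = \left(-14\right) 5200 = -72800$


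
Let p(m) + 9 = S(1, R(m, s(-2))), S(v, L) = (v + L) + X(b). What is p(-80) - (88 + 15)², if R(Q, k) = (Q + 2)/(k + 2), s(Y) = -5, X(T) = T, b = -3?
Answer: -10594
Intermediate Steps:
R(Q, k) = (2 + Q)/(2 + k)
S(v, L) = -3 + L + v (S(v, L) = (v + L) - 3 = (L + v) - 3 = -3 + L + v)
p(m) = -35/3 - m/3 (p(m) = -9 + (-3 + (2 + m)/(2 - 5) + 1) = -9 + (-3 + (2 + m)/(-3) + 1) = -9 + (-3 - (2 + m)/3 + 1) = -9 + (-3 + (-⅔ - m/3) + 1) = -9 + (-8/3 - m/3) = -35/3 - m/3)
p(-80) - (88 + 15)² = (-35/3 - ⅓*(-80)) - (88 + 15)² = (-35/3 + 80/3) - 1*103² = 15 - 1*10609 = 15 - 10609 = -10594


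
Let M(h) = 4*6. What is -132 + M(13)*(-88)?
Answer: -2244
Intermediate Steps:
M(h) = 24
-132 + M(13)*(-88) = -132 + 24*(-88) = -132 - 2112 = -2244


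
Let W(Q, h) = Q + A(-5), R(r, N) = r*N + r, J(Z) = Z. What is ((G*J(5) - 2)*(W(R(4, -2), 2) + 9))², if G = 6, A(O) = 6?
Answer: 94864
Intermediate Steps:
R(r, N) = r + N*r (R(r, N) = N*r + r = r + N*r)
W(Q, h) = 6 + Q (W(Q, h) = Q + 6 = 6 + Q)
((G*J(5) - 2)*(W(R(4, -2), 2) + 9))² = ((6*5 - 2)*((6 + 4*(1 - 2)) + 9))² = ((30 - 2)*((6 + 4*(-1)) + 9))² = (28*((6 - 4) + 9))² = (28*(2 + 9))² = (28*11)² = 308² = 94864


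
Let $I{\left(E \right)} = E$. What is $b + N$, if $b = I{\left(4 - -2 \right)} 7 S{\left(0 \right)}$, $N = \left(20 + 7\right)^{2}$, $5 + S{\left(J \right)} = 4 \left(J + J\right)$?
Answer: $519$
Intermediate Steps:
$S{\left(J \right)} = -5 + 8 J$ ($S{\left(J \right)} = -5 + 4 \left(J + J\right) = -5 + 4 \cdot 2 J = -5 + 8 J$)
$N = 729$ ($N = 27^{2} = 729$)
$b = -210$ ($b = \left(4 - -2\right) 7 \left(-5 + 8 \cdot 0\right) = \left(4 + 2\right) 7 \left(-5 + 0\right) = 6 \cdot 7 \left(-5\right) = 42 \left(-5\right) = -210$)
$b + N = -210 + 729 = 519$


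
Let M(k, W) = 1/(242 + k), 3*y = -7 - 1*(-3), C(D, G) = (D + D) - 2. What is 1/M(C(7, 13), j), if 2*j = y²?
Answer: 254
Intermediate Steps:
C(D, G) = -2 + 2*D (C(D, G) = 2*D - 2 = -2 + 2*D)
y = -4/3 (y = (-7 - 1*(-3))/3 = (-7 + 3)/3 = (⅓)*(-4) = -4/3 ≈ -1.3333)
j = 8/9 (j = (-4/3)²/2 = (½)*(16/9) = 8/9 ≈ 0.88889)
1/M(C(7, 13), j) = 1/(1/(242 + (-2 + 2*7))) = 1/(1/(242 + (-2 + 14))) = 1/(1/(242 + 12)) = 1/(1/254) = 254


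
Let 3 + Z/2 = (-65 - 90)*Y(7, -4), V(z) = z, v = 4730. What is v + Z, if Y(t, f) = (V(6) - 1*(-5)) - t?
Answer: 3484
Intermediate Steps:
Y(t, f) = 11 - t (Y(t, f) = (6 - 1*(-5)) - t = (6 + 5) - t = 11 - t)
Z = -1246 (Z = -6 + 2*((-65 - 90)*(11 - 1*7)) = -6 + 2*(-155*(11 - 7)) = -6 + 2*(-155*4) = -6 + 2*(-620) = -6 - 1240 = -1246)
v + Z = 4730 - 1246 = 3484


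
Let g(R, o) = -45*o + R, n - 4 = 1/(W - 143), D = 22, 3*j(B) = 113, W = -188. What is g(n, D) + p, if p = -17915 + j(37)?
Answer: -18731293/993 ≈ -18863.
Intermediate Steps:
j(B) = 113/3 (j(B) = (1/3)*113 = 113/3)
n = 1323/331 (n = 4 + 1/(-188 - 143) = 4 + 1/(-331) = 4 - 1/331 = 1323/331 ≈ 3.9970)
g(R, o) = R - 45*o
p = -53632/3 (p = -17915 + 113/3 = -53632/3 ≈ -17877.)
g(n, D) + p = (1323/331 - 45*22) - 53632/3 = (1323/331 - 990) - 53632/3 = -326367/331 - 53632/3 = -18731293/993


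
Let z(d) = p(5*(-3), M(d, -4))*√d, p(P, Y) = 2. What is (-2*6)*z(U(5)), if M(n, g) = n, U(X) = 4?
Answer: -48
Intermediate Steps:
z(d) = 2*√d
(-2*6)*z(U(5)) = (-2*6)*(2*√4) = -24*2 = -12*4 = -48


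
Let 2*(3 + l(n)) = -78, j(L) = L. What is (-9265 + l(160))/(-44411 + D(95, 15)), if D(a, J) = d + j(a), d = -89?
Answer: 9307/44405 ≈ 0.20959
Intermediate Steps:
l(n) = -42 (l(n) = -3 + (1/2)*(-78) = -3 - 39 = -42)
D(a, J) = -89 + a
(-9265 + l(160))/(-44411 + D(95, 15)) = (-9265 - 42)/(-44411 + (-89 + 95)) = -9307/(-44411 + 6) = -9307/(-44405) = -9307*(-1/44405) = 9307/44405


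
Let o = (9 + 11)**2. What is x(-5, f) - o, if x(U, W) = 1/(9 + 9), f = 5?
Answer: -7199/18 ≈ -399.94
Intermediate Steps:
x(U, W) = 1/18
o = 400 (o = 20**2 = 400)
x(-5, f) - o = 1/18 - 1*400 = 1/18 - 400 = -7199/18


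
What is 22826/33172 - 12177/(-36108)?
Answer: 34114907/33271516 ≈ 1.0253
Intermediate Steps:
22826/33172 - 12177/(-36108) = 22826*(1/33172) - 12177*(-1/36108) = 11413/16586 + 1353/4012 = 34114907/33271516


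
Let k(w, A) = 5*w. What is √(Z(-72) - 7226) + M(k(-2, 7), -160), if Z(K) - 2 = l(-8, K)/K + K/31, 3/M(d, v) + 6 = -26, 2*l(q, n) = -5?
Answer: -3/32 + I*√1000002619/372 ≈ -0.09375 + 85.008*I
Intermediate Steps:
l(q, n) = -5/2 (l(q, n) = (½)*(-5) = -5/2)
M(d, v) = -3/32 (M(d, v) = 3/(-6 - 26) = 3/(-32) = 3*(-1/32) = -3/32)
Z(K) = 2 - 5/(2*K) + K/31 (Z(K) = 2 + (-5/(2*K) + K/31) = 2 - 5/(2*K) + K/31)
√(Z(-72) - 7226) + M(k(-2, 7), -160) = √((2 - 5/2/(-72) + (1/31)*(-72)) - 7226) - 3/32 = √((2 - 5/2*(-1/72) - 72/31) - 7226) - 3/32 = √((2 + 5/144 - 72/31) - 7226) - 3/32 = √(-1285/4464 - 7226) - 3/32 = √(-32258149/4464) - 3/32 = I*√1000002619/372 - 3/32 = -3/32 + I*√1000002619/372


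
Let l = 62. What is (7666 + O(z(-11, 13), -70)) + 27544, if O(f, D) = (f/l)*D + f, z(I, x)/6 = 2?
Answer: 1091462/31 ≈ 35208.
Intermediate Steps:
z(I, x) = 12 (z(I, x) = 6*2 = 12)
O(f, D) = f + D*f/62 (O(f, D) = (f/62)*D + f = D*f/62 + f = f + D*f/62)
(7666 + O(z(-11, 13), -70)) + 27544 = (7666 + (1/62)*12*(62 - 70)) + 27544 = (7666 + (1/62)*12*(-8)) + 27544 = (7666 - 48/31) + 27544 = 237598/31 + 27544 = 1091462/31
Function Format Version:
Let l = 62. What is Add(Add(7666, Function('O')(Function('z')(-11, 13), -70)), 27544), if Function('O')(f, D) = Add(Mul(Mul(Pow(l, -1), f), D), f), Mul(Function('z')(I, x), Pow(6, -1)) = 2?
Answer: Rational(1091462, 31) ≈ 35208.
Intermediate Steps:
Function('z')(I, x) = 12 (Function('z')(I, x) = Mul(6, 2) = 12)
Function('O')(f, D) = Add(f, Mul(Rational(1, 62), D, f)) (Function('O')(f, D) = Add(Mul(Mul(Pow(62, -1), f), D), f) = Add(Mul(Mul(Rational(1, 62), f), D), f) = Add(Mul(Rational(1, 62), D, f), f) = Add(f, Mul(Rational(1, 62), D, f)))
Add(Add(7666, Function('O')(Function('z')(-11, 13), -70)), 27544) = Add(Add(7666, Mul(Rational(1, 62), 12, Add(62, -70))), 27544) = Add(Add(7666, Mul(Rational(1, 62), 12, -8)), 27544) = Add(Add(7666, Rational(-48, 31)), 27544) = Add(Rational(237598, 31), 27544) = Rational(1091462, 31)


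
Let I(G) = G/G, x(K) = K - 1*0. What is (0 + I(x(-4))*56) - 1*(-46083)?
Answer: 46139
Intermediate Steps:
x(K) = K (x(K) = K + 0 = K)
I(G) = 1
(0 + I(x(-4))*56) - 1*(-46083) = (0 + 1*56) - 1*(-46083) = (0 + 56) + 46083 = 56 + 46083 = 46139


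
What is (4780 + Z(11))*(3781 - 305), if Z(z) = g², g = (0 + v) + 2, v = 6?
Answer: 16837744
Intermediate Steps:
g = 8 (g = (0 + 6) + 2 = 6 + 2 = 8)
Z(z) = 64 (Z(z) = 8² = 64)
(4780 + Z(11))*(3781 - 305) = (4780 + 64)*(3781 - 305) = 4844*3476 = 16837744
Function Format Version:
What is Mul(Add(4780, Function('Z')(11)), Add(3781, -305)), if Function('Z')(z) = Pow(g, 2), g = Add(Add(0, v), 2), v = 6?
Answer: 16837744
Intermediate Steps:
g = 8 (g = Add(Add(0, 6), 2) = Add(6, 2) = 8)
Function('Z')(z) = 64 (Function('Z')(z) = Pow(8, 2) = 64)
Mul(Add(4780, Function('Z')(11)), Add(3781, -305)) = Mul(Add(4780, 64), Add(3781, -305)) = Mul(4844, 3476) = 16837744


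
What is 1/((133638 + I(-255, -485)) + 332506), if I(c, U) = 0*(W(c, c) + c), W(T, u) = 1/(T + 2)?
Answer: 1/466144 ≈ 2.1453e-6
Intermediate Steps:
W(T, u) = 1/(2 + T)
I(c, U) = 0 (I(c, U) = 0*(1/(2 + c) + c) = 0*(c + 1/(2 + c)) = 0)
1/((133638 + I(-255, -485)) + 332506) = 1/((133638 + 0) + 332506) = 1/(133638 + 332506) = 1/466144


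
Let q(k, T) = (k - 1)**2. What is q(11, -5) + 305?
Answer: 405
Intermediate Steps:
q(k, T) = (-1 + k)**2
q(11, -5) + 305 = (-1 + 11)**2 + 305 = 10**2 + 305 = 100 + 305 = 405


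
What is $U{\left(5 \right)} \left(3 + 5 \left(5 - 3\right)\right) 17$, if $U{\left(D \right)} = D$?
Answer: $1105$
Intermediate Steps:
$U{\left(5 \right)} \left(3 + 5 \left(5 - 3\right)\right) 17 = 5 \left(3 + 5 \left(5 - 3\right)\right) 17 = 5 \left(3 + 5 \cdot 2\right) 17 = 5 \left(3 + 10\right) 17 = 5 \cdot 13 \cdot 17 = 65 \cdot 17 = 1105$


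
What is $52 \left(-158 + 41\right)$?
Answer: $-6084$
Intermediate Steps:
$52 \left(-158 + 41\right) = 52 \left(-117\right) = -6084$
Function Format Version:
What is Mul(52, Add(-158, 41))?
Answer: -6084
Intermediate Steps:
Mul(52, Add(-158, 41)) = Mul(52, -117) = -6084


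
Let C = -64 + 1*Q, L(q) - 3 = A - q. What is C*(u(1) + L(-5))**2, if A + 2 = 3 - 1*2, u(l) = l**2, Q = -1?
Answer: -4160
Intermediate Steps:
A = -1 (A = -2 + (3 - 1*2) = -2 + (3 - 2) = -2 + 1 = -1)
L(q) = 2 - q (L(q) = 3 + (-1 - q) = 2 - q)
C = -65 (C = -64 + 1*(-1) = -64 - 1 = -65)
C*(u(1) + L(-5))**2 = -65*(1**2 + (2 - 1*(-5)))**2 = -65*(1 + (2 + 5))**2 = -65*(1 + 7)**2 = -65*8**2 = -65*64 = -4160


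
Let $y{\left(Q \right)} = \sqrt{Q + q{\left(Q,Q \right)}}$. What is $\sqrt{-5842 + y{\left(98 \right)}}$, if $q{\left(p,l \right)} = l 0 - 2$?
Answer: $\sqrt{-5842 + 4 \sqrt{6}} \approx 76.369 i$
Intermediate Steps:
$q{\left(p,l \right)} = -2$ ($q{\left(p,l \right)} = 0 - 2 = -2$)
$y{\left(Q \right)} = \sqrt{-2 + Q}$ ($y{\left(Q \right)} = \sqrt{Q - 2} = \sqrt{-2 + Q}$)
$\sqrt{-5842 + y{\left(98 \right)}} = \sqrt{-5842 + \sqrt{-2 + 98}} = \sqrt{-5842 + \sqrt{96}} = \sqrt{-5842 + 4 \sqrt{6}}$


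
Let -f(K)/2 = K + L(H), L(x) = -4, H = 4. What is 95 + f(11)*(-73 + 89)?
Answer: -129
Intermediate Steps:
f(K) = 8 - 2*K (f(K) = -2*(K - 4) = -2*(-4 + K) = 8 - 2*K)
95 + f(11)*(-73 + 89) = 95 + (8 - 2*11)*(-73 + 89) = 95 + (8 - 22)*16 = 95 - 14*16 = 95 - 224 = -129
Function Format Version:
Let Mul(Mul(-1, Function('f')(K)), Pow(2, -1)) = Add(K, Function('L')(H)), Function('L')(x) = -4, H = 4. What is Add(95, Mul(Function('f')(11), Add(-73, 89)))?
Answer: -129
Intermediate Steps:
Function('f')(K) = Add(8, Mul(-2, K)) (Function('f')(K) = Mul(-2, Add(K, -4)) = Mul(-2, Add(-4, K)) = Add(8, Mul(-2, K)))
Add(95, Mul(Function('f')(11), Add(-73, 89))) = Add(95, Mul(Add(8, Mul(-2, 11)), Add(-73, 89))) = Add(95, Mul(Add(8, -22), 16)) = Add(95, Mul(-14, 16)) = Add(95, -224) = -129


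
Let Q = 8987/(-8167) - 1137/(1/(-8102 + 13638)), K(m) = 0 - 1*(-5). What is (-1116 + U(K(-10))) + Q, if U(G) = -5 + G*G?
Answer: -51415586163/8167 ≈ -6.2955e+6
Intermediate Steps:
K(m) = 5 (K(m) = 0 + 5 = 5)
U(G) = -5 + G²
Q = -51406635131/8167 (Q = 8987*(-1/8167) - 1137/(1/5536) = -8987/8167 - 1137/1/5536 = -8987/8167 - 1137*5536 = -8987/8167 - 6294432 = -51406635131/8167 ≈ -6.2944e+6)
(-1116 + U(K(-10))) + Q = (-1116 + (-5 + 5²)) - 51406635131/8167 = (-1116 + (-5 + 25)) - 51406635131/8167 = (-1116 + 20) - 51406635131/8167 = -1096 - 51406635131/8167 = -51415586163/8167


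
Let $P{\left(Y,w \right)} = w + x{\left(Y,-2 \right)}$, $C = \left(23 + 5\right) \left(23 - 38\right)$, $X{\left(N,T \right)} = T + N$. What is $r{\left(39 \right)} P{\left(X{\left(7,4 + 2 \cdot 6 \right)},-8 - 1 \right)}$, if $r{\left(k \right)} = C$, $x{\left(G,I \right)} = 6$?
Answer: $1260$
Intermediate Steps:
$X{\left(N,T \right)} = N + T$
$C = -420$ ($C = 28 \left(-15\right) = -420$)
$r{\left(k \right)} = -420$
$P{\left(Y,w \right)} = 6 + w$ ($P{\left(Y,w \right)} = w + 6 = 6 + w$)
$r{\left(39 \right)} P{\left(X{\left(7,4 + 2 \cdot 6 \right)},-8 - 1 \right)} = - 420 \left(6 - 9\right) = \left(-420\right) \left(-3\right) = 1260$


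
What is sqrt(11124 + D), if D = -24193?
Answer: I*sqrt(13069) ≈ 114.32*I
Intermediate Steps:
sqrt(11124 + D) = sqrt(11124 - 24193) = sqrt(-13069) = I*sqrt(13069)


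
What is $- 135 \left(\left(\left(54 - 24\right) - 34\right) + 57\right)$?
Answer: $-7155$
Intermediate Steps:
$- 135 \left(\left(\left(54 - 24\right) - 34\right) + 57\right) = - 135 \left(\left(30 - 34\right) + 57\right) = - 135 \left(-4 + 57\right) = \left(-135\right) 53 = -7155$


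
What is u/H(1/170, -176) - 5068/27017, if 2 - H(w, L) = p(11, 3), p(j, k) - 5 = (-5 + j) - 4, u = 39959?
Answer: -1079597643/135085 ≈ -7992.0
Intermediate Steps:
p(j, k) = -4 + j (p(j, k) = 5 + ((-5 + j) - 4) = 5 + (-9 + j) = -4 + j)
H(w, L) = -5 (H(w, L) = 2 - (-4 + 11) = 2 - 1*7 = 2 - 7 = -5)
u/H(1/170, -176) - 5068/27017 = 39959/(-5) - 5068/27017 = 39959*(-⅕) - 5068*1/27017 = -39959/5 - 5068/27017 = -1079597643/135085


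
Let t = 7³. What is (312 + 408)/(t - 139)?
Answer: 60/17 ≈ 3.5294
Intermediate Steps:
t = 343
(312 + 408)/(t - 139) = (312 + 408)/(343 - 139) = 720/204 = 720*(1/204) = 60/17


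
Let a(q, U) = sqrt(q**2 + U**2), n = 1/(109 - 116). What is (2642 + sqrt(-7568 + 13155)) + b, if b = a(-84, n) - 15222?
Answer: -12580 + sqrt(5587) + sqrt(345745)/7 ≈ -12421.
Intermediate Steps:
n = -1/7 (n = 1/(-7) = -1/7 ≈ -0.14286)
a(q, U) = sqrt(U**2 + q**2)
b = -15222 + sqrt(345745)/7 (b = sqrt((-1/7)**2 + (-84)**2) - 15222 = sqrt(1/49 + 7056) - 15222 = sqrt(345745/49) - 15222 = sqrt(345745)/7 - 15222 = -15222 + sqrt(345745)/7 ≈ -15138.)
(2642 + sqrt(-7568 + 13155)) + b = (2642 + sqrt(-7568 + 13155)) + (-15222 + sqrt(345745)/7) = (2642 + sqrt(5587)) + (-15222 + sqrt(345745)/7) = -12580 + sqrt(5587) + sqrt(345745)/7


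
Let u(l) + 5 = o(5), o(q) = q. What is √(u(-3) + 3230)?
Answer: √3230 ≈ 56.833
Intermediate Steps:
u(l) = 0 (u(l) = -5 + 5 = 0)
√(u(-3) + 3230) = √(0 + 3230) = √3230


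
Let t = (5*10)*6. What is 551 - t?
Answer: 251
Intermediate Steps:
t = 300 (t = 50*6 = 300)
551 - t = 551 - 1*300 = 551 - 300 = 251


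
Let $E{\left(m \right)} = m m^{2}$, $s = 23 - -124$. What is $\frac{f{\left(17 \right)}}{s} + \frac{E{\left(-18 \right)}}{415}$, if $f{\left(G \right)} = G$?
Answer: $- \frac{850249}{61005} \approx -13.937$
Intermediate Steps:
$s = 147$ ($s = 23 + 124 = 147$)
$E{\left(m \right)} = m^{3}$
$\frac{f{\left(17 \right)}}{s} + \frac{E{\left(-18 \right)}}{415} = \frac{17}{147} + \frac{\left(-18\right)^{3}}{415} = 17 \cdot \frac{1}{147} - \frac{5832}{415} = \frac{17}{147} - \frac{5832}{415} = - \frac{850249}{61005}$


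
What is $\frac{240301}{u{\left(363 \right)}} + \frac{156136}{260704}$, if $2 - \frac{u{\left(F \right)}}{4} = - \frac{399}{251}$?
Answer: $\frac{245704189407}{14680894} \approx 16736.0$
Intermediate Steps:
$u{\left(F \right)} = \frac{3604}{251}$ ($u{\left(F \right)} = 8 - 4 \left(- \frac{399}{251}\right) = 8 - 4 \left(\left(-399\right) \frac{1}{251}\right) = 8 - - \frac{1596}{251} = 8 + \frac{1596}{251} = \frac{3604}{251}$)
$\frac{240301}{u{\left(363 \right)}} + \frac{156136}{260704} = \frac{240301}{\frac{3604}{251}} + \frac{156136}{260704} = 240301 \cdot \frac{251}{3604} + 156136 \cdot \frac{1}{260704} = \frac{60315551}{3604} + \frac{19517}{32588} = \frac{245704189407}{14680894}$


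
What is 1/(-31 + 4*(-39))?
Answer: -1/187 ≈ -0.0053476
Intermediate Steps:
1/(-31 + 4*(-39)) = 1/(-31 - 156) = 1/(-187) = -1/187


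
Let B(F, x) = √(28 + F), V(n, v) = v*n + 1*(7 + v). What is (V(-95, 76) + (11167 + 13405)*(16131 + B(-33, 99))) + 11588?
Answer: 396375383 + 24572*I*√5 ≈ 3.9638e+8 + 54945.0*I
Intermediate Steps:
V(n, v) = 7 + v + n*v (V(n, v) = n*v + (7 + v) = 7 + v + n*v)
(V(-95, 76) + (11167 + 13405)*(16131 + B(-33, 99))) + 11588 = ((7 + 76 - 95*76) + (11167 + 13405)*(16131 + √(28 - 33))) + 11588 = ((7 + 76 - 7220) + 24572*(16131 + √(-5))) + 11588 = (-7137 + 24572*(16131 + I*√5)) + 11588 = (-7137 + (396370932 + 24572*I*√5)) + 11588 = (396363795 + 24572*I*√5) + 11588 = 396375383 + 24572*I*√5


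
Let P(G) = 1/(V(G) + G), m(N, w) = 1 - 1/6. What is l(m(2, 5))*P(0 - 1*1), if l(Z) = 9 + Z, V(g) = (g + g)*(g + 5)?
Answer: -59/54 ≈ -1.0926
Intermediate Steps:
m(N, w) = 5/6 (m(N, w) = 1 - 1*1/6 = 1 - 1/6 = 5/6)
V(g) = 2*g*(5 + g) (V(g) = (2*g)*(5 + g) = 2*g*(5 + g))
P(G) = 1/(G + 2*G*(5 + G)) (P(G) = 1/(2*G*(5 + G) + G) = 1/(G + 2*G*(5 + G)))
l(m(2, 5))*P(0 - 1*1) = (9 + 5/6)*(1/((0 - 1*1)*(11 + 2*(0 - 1*1)))) = 59*(1/((0 - 1)*(11 + 2*(0 - 1))))/6 = 59*(1/((-1)*(11 + 2*(-1))))/6 = 59*(-1/(11 - 2))/6 = 59*(-1/9)/6 = 59*(-1*1/9)/6 = (59/6)*(-1/9) = -59/54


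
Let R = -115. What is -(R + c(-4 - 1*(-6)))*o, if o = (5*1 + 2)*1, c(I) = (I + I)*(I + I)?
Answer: 693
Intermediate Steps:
c(I) = 4*I² (c(I) = (2*I)*(2*I) = 4*I²)
o = 7 (o = (5 + 2)*1 = 7*1 = 7)
-(R + c(-4 - 1*(-6)))*o = -(-115 + 4*(-4 - 1*(-6))²)*7 = -(-115 + 4*(-4 + 6)²)*7 = -(-115 + 4*2²)*7 = -(-115 + 4*4)*7 = -(-115 + 16)*7 = -(-99)*7 = -1*(-693) = 693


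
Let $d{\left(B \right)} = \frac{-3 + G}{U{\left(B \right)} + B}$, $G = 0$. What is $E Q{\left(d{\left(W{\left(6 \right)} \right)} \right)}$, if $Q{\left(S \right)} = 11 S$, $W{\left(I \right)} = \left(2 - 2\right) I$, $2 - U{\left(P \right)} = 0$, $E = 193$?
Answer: $- \frac{6369}{2} \approx -3184.5$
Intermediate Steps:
$U{\left(P \right)} = 2$ ($U{\left(P \right)} = 2 - 0 = 2 + 0 = 2$)
$W{\left(I \right)} = 0$ ($W{\left(I \right)} = 0 I = 0$)
$d{\left(B \right)} = - \frac{3}{2 + B}$ ($d{\left(B \right)} = \frac{-3 + 0}{2 + B} = - \frac{3}{2 + B}$)
$E Q{\left(d{\left(W{\left(6 \right)} \right)} \right)} = 193 \cdot 11 \left(- \frac{3}{2 + 0}\right) = 193 \cdot 11 \left(- \frac{3}{2}\right) = 193 \left(- \frac{33}{2}\right) = - \frac{6369}{2}$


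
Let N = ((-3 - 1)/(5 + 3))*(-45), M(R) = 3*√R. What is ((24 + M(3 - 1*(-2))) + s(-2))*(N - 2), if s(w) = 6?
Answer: 615 + 123*√5/2 ≈ 752.52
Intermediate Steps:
N = 45/2 (N = -4/8*(-45) = -4*⅛*(-45) = -½*(-45) = 45/2 ≈ 22.500)
((24 + M(3 - 1*(-2))) + s(-2))*(N - 2) = ((24 + 3*√(3 - 1*(-2))) + 6)*(45/2 - 2) = ((24 + 3*√(3 + 2)) + 6)*(41/2) = ((24 + 3*√5) + 6)*(41/2) = (30 + 3*√5)*(41/2) = 615 + 123*√5/2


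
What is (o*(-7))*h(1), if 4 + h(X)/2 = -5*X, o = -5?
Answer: -630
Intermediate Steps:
h(X) = -8 - 10*X (h(X) = -8 + 2*(-5*X) = -8 - 10*X)
(o*(-7))*h(1) = (-5*(-7))*(-8 - 10*1) = 35*(-8 - 10) = 35*(-18) = -630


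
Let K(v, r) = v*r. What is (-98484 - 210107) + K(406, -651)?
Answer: -572897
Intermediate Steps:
K(v, r) = r*v
(-98484 - 210107) + K(406, -651) = (-98484 - 210107) - 651*406 = -308591 - 264306 = -572897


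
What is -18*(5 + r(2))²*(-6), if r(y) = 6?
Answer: 13068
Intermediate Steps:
-18*(5 + r(2))²*(-6) = -18*(5 + 6)²*(-6) = -18*11²*(-6) = -18*121*(-6) = -2178*(-6) = 13068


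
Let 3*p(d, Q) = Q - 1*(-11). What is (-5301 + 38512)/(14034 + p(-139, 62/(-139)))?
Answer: 4616329/1951215 ≈ 2.3659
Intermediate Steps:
p(d, Q) = 11/3 + Q/3 (p(d, Q) = (Q - 1*(-11))/3 = (Q + 11)/3 = (11 + Q)/3 = 11/3 + Q/3)
(-5301 + 38512)/(14034 + p(-139, 62/(-139))) = (-5301 + 38512)/(14034 + (11/3 + (62/(-139))/3)) = 33211/(14034 + (11/3 + (62*(-1/139))/3)) = 33211/(14034 + (11/3 + (⅓)*(-62/139))) = 33211/(14034 + (11/3 - 62/417)) = 33211/(14034 + 489/139) = 33211/(1951215/139) = 33211*(139/1951215) = 4616329/1951215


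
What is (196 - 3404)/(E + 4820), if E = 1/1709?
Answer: -5482472/8237381 ≈ -0.66556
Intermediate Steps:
E = 1/1709 ≈ 0.00058514
(196 - 3404)/(E + 4820) = (196 - 3404)/(1/1709 + 4820) = -3208/8237381/1709 = -3208*1709/8237381 = -5482472/8237381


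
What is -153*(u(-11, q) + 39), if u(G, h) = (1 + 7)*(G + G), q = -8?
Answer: 20961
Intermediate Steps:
u(G, h) = 16*G (u(G, h) = 8*(2*G) = 16*G)
-153*(u(-11, q) + 39) = -153*(16*(-11) + 39) = -153*(-176 + 39) = -153*(-137) = 20961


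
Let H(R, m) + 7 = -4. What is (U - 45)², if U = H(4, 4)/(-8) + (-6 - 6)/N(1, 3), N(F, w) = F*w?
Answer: 145161/64 ≈ 2268.1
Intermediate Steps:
H(R, m) = -11 (H(R, m) = -7 - 4 = -11)
U = -21/8 (U = -11/(-8) + (-6 - 6)/((1*3)) = -11*(-⅛) - 12/3 = 11/8 - 12*⅓ = 11/8 - 4 = -21/8 ≈ -2.6250)
(U - 45)² = (-21/8 - 45)² = (-381/8)² = 145161/64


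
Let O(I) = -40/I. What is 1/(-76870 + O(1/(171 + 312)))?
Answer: -1/96190 ≈ -1.0396e-5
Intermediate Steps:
1/(-76870 + O(1/(171 + 312))) = 1/(-76870 - 40/(1/(171 + 312))) = 1/(-76870 - 40/(1/483)) = 1/(-76870 - 40/1/483) = 1/(-76870 - 40*483) = 1/(-76870 - 19320) = 1/(-96190) = -1/96190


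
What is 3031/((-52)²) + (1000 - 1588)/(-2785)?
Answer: 10031287/7530640 ≈ 1.3321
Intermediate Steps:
3031/((-52)²) + (1000 - 1588)/(-2785) = 3031/2704 - 588*(-1/2785) = 3031*(1/2704) + 588/2785 = 3031/2704 + 588/2785 = 10031287/7530640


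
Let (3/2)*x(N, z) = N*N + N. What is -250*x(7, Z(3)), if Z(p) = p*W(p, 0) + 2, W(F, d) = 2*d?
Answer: -28000/3 ≈ -9333.3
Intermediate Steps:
Z(p) = 2 (Z(p) = p*(2*0) + 2 = p*0 + 2 = 0 + 2 = 2)
x(N, z) = 2*N/3 + 2*N²/3 (x(N, z) = 2*(N*N + N)/3 = 2*(N² + N)/3 = 2*(N + N²)/3 = 2*N/3 + 2*N²/3)
-250*x(7, Z(3)) = -500*7*(1 + 7)/3 = -500*7*8/3 = -250*112/3 = -28000/3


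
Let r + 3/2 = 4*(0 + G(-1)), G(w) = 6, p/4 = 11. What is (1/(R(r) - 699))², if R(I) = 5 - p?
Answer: 1/544644 ≈ 1.8361e-6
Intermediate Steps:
p = 44 (p = 4*11 = 44)
r = 45/2 (r = -3/2 + 4*(0 + 6) = -3/2 + 4*6 = -3/2 + 24 = 45/2 ≈ 22.500)
R(I) = -39 (R(I) = 5 - 1*44 = 5 - 44 = -39)
(1/(R(r) - 699))² = (1/(-39 - 699))² = (1/(-738))² = (-1/738)² = 1/544644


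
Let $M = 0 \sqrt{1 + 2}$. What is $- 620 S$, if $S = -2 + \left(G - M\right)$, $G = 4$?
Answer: $-1240$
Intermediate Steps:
$M = 0$ ($M = 0 \sqrt{3} = 0$)
$S = 2$ ($S = -2 + \left(4 - 0\right) = -2 + \left(4 + 0\right) = -2 + 4 = 2$)
$- 620 S = \left(-620\right) 2 = -1240$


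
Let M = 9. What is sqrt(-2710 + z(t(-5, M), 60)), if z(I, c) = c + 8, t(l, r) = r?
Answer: I*sqrt(2642) ≈ 51.4*I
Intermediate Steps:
z(I, c) = 8 + c
sqrt(-2710 + z(t(-5, M), 60)) = sqrt(-2710 + (8 + 60)) = sqrt(-2710 + 68) = sqrt(-2642) = I*sqrt(2642)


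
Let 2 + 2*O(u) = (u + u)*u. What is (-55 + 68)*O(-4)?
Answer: 195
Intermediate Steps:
O(u) = -1 + u² (O(u) = -1 + ((u + u)*u)/2 = -1 + ((2*u)*u)/2 = -1 + (2*u²)/2 = -1 + u²)
(-55 + 68)*O(-4) = (-55 + 68)*(-1 + (-4)²) = 13*(-1 + 16) = 13*15 = 195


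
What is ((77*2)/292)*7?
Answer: 539/146 ≈ 3.6918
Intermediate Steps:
((77*2)/292)*7 = (154*(1/292))*7 = (77/146)*7 = 539/146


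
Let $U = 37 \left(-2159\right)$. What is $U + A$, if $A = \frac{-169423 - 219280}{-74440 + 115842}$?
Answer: $- \frac{3307704669}{41402} \approx -79892.0$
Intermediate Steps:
$U = -79883$
$A = - \frac{388703}{41402} \approx -9.3885$
$U + A = -79883 - \frac{388703}{41402} = - \frac{3307704669}{41402}$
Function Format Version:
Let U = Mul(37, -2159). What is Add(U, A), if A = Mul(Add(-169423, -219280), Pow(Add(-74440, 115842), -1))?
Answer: Rational(-3307704669, 41402) ≈ -79892.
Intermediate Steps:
U = -79883
A = Rational(-388703, 41402) (A = Mul(-388703, Pow(41402, -1)) = Mul(-388703, Rational(1, 41402)) = Rational(-388703, 41402) ≈ -9.3885)
Add(U, A) = Add(-79883, Rational(-388703, 41402)) = Rational(-3307704669, 41402)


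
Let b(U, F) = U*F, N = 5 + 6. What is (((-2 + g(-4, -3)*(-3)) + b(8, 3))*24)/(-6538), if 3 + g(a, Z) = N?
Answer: 24/3269 ≈ 0.0073417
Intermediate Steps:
N = 11
g(a, Z) = 8 (g(a, Z) = -3 + 11 = 8)
b(U, F) = F*U
(((-2 + g(-4, -3)*(-3)) + b(8, 3))*24)/(-6538) = (((-2 + 8*(-3)) + 3*8)*24)/(-6538) = (((-2 - 24) + 24)*24)*(-1/6538) = ((-26 + 24)*24)*(-1/6538) = -2*24*(-1/6538) = -48*(-1/6538) = 24/3269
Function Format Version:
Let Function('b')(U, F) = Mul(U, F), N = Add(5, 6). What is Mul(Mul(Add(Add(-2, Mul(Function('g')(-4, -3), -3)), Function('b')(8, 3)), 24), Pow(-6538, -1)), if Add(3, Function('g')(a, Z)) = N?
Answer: Rational(24, 3269) ≈ 0.0073417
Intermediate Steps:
N = 11
Function('g')(a, Z) = 8 (Function('g')(a, Z) = Add(-3, 11) = 8)
Function('b')(U, F) = Mul(F, U)
Mul(Mul(Add(Add(-2, Mul(Function('g')(-4, -3), -3)), Function('b')(8, 3)), 24), Pow(-6538, -1)) = Mul(Mul(Add(Add(-2, Mul(8, -3)), Mul(3, 8)), 24), Pow(-6538, -1)) = Mul(Mul(Add(Add(-2, -24), 24), 24), Rational(-1, 6538)) = Mul(Mul(Add(-26, 24), 24), Rational(-1, 6538)) = Mul(Mul(-2, 24), Rational(-1, 6538)) = Mul(-48, Rational(-1, 6538)) = Rational(24, 3269)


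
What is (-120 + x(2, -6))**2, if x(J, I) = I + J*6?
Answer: 12996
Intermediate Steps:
x(J, I) = I + 6*J
(-120 + x(2, -6))**2 = (-120 + (-6 + 6*2))**2 = (-120 + (-6 + 12))**2 = (-120 + 6)**2 = (-114)**2 = 12996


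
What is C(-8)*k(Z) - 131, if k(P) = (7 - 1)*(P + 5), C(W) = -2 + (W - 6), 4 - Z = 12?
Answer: 157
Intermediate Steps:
Z = -8 (Z = 4 - 1*12 = 4 - 12 = -8)
C(W) = -8 + W (C(W) = -2 + (-6 + W) = -8 + W)
k(P) = 30 + 6*P (k(P) = 6*(5 + P) = 30 + 6*P)
C(-8)*k(Z) - 131 = (-8 - 8)*(30 + 6*(-8)) - 131 = -16*(30 - 48) - 131 = -16*(-18) - 131 = 288 - 131 = 157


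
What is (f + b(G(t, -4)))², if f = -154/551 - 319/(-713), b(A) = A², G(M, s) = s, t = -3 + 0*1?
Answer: 40345045650625/154341336769 ≈ 261.40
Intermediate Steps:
t = -3 (t = -3 + 0 = -3)
f = 65967/392863 (f = -154*1/551 - 319*(-1/713) = -154/551 + 319/713 = 65967/392863 ≈ 0.16791)
(f + b(G(t, -4)))² = (65967/392863 + (-4)²)² = (65967/392863 + 16)² = (6351775/392863)² = 40345045650625/154341336769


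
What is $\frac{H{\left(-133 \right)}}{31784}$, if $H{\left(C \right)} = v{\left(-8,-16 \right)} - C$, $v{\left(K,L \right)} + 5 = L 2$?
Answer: $\frac{12}{3973} \approx 0.0030204$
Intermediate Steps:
$v{\left(K,L \right)} = -5 + 2 L$ ($v{\left(K,L \right)} = -5 + L 2 = -5 + 2 L$)
$H{\left(C \right)} = -37 - C$ ($H{\left(C \right)} = \left(-5 + 2 \left(-16\right)\right) - C = \left(-5 - 32\right) - C = -37 - C$)
$\frac{H{\left(-133 \right)}}{31784} = \frac{-37 - -133}{31784} = \left(-37 + 133\right) \frac{1}{31784} = 96 \cdot \frac{1}{31784} = \frac{12}{3973}$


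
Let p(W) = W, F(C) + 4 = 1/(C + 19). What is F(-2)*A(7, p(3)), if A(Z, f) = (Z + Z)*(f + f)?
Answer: -5628/17 ≈ -331.06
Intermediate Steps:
F(C) = -4 + 1/(19 + C) (F(C) = -4 + 1/(C + 19) = -4 + 1/(19 + C))
A(Z, f) = 4*Z*f (A(Z, f) = (2*Z)*(2*f) = 4*Z*f)
F(-2)*A(7, p(3)) = ((-75 - 4*(-2))/(19 - 2))*(4*7*3) = ((-75 + 8)/17)*84 = ((1/17)*(-67))*84 = -67/17*84 = -5628/17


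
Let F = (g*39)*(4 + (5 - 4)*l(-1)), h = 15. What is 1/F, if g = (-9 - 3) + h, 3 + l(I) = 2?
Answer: 1/351 ≈ 0.0028490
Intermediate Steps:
l(I) = -1 (l(I) = -3 + 2 = -1)
g = 3 (g = (-9 - 3) + 15 = -12 + 15 = 3)
F = 351 (F = (3*39)*(4 + (5 - 4)*(-1)) = 117*(4 + 1*(-1)) = 117*(4 - 1) = 117*3 = 351)
1/F = 1/351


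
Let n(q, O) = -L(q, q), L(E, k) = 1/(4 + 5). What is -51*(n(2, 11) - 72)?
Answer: 11033/3 ≈ 3677.7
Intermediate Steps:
L(E, k) = 1/9
n(q, O) = -1/9 (n(q, O) = -1*1/9 = -1/9)
-51*(n(2, 11) - 72) = -51*(-1/9 - 72) = -51*(-649/9) = 11033/3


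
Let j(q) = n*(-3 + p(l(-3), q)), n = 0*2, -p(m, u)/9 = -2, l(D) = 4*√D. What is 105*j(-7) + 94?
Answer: 94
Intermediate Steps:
p(m, u) = 18 (p(m, u) = -9*(-2) = 18)
n = 0
j(q) = 0 (j(q) = 0*(-3 + 18) = 0*15 = 0)
105*j(-7) + 94 = 105*0 + 94 = 0 + 94 = 94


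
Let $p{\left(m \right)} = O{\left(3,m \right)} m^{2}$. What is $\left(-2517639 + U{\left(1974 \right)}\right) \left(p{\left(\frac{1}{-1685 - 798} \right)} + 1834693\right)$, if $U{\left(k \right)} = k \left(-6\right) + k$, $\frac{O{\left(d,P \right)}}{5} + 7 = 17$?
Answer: $- \frac{28589697076742134443}{6165289} \approx -4.6372 \cdot 10^{12}$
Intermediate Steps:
$O{\left(d,P \right)} = 50$ ($O{\left(d,P \right)} = -35 + 5 \cdot 17 = -35 + 85 = 50$)
$U{\left(k \right)} = - 5 k$ ($U{\left(k \right)} = - 6 k + k = - 5 k$)
$p{\left(m \right)} = 50 m^{2}$
$\left(-2517639 + U{\left(1974 \right)}\right) \left(p{\left(\frac{1}{-1685 - 798} \right)} + 1834693\right) = \left(-2517639 - 9870\right) \left(50 \left(\frac{1}{-1685 - 798}\right)^{2} + 1834693\right) = \left(-2517639 - 9870\right) \left(50 \left(\frac{1}{-2483}\right)^{2} + 1834693\right) = - 2527509 \left(50 \left(- \frac{1}{2483}\right)^{2} + 1834693\right) = - 2527509 \left(50 \cdot \frac{1}{6165289} + 1834693\right) = - 2527509 \left(\frac{50}{6165289} + 1834693\right) = \left(-2527509\right) \frac{11311412571327}{6165289} = - \frac{28589697076742134443}{6165289}$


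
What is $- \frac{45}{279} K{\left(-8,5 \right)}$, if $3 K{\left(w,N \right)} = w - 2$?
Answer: $\frac{50}{93} \approx 0.53763$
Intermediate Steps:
$K{\left(w,N \right)} = - \frac{2}{3} + \frac{w}{3}$ ($K{\left(w,N \right)} = \frac{w - 2}{3} = \frac{-2 + w}{3} = - \frac{2}{3} + \frac{w}{3}$)
$- \frac{45}{279} K{\left(-8,5 \right)} = - \frac{45}{279} \left(- \frac{2}{3} + \frac{1}{3} \left(-8\right)\right) = \left(-45\right) \frac{1}{279} \left(- \frac{2}{3} - \frac{8}{3}\right) = \left(- \frac{5}{31}\right) \left(- \frac{10}{3}\right) = \frac{50}{93}$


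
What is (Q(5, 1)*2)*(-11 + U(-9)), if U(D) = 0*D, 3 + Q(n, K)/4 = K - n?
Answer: 616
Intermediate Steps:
Q(n, K) = -12 - 4*n + 4*K (Q(n, K) = -12 + 4*(K - n) = -12 + (-4*n + 4*K) = -12 - 4*n + 4*K)
U(D) = 0
(Q(5, 1)*2)*(-11 + U(-9)) = ((-12 - 4*5 + 4*1)*2)*(-11 + 0) = ((-12 - 20 + 4)*2)*(-11) = -28*2*(-11) = -56*(-11) = 616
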